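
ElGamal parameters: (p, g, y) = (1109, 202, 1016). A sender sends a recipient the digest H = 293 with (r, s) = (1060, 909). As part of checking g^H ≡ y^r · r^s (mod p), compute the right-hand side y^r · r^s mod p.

992

1016^2 = 1032256 ≡ 886
1016^4 ≡ 886^2 = 784996 ≡ 933
1016^8 ≡ 933^2 = 870489 ≡ 1033
1016^16 ≡ 1033^2 = 1067089 ≡ 231
1016^32 ≡ 231^2 = 53361 ≡ 129
1016^64 ≡ 129^2 = 16641 ≡ 6
1016^128 ≡ 6^2 = 36
1016^256 ≡ 36^2 = 1296 ≡ 187
1016^512 ≡ 187^2 = 34969 ≡ 590
1016^1024 ≡ 590^2 = 348100 ≡ 983
1060 = 1024 + 32 + 4, so 1016^1060 ≡ 983·129·933 ≡ 593 (mod 1109)
1060^2 = 1123600 ≡ 183
1060^4 ≡ 183^2 = 33489 ≡ 219
1060^8 ≡ 219^2 = 47961 ≡ 274
1060^16 ≡ 274^2 = 75076 ≡ 773
1060^32 ≡ 773^2 = 597529 ≡ 887
1060^64 ≡ 887^2 = 786769 ≡ 488
1060^128 ≡ 488^2 = 238144 ≡ 818
1060^256 ≡ 818^2 = 669124 ≡ 397
1060^512 ≡ 397^2 = 157609 ≡ 131
909 = 512 + 256 + 128 + 8 + 4 + 1, so 1060^909 ≡ 131·397·818·274·219·1060 ≡ 213 (mod 1109)
y^r · r^s ≡ 593·213 = 126309 ≡ 992 (mod 1109)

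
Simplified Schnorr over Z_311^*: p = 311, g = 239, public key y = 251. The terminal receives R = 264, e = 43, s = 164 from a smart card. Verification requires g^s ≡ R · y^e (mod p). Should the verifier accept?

reject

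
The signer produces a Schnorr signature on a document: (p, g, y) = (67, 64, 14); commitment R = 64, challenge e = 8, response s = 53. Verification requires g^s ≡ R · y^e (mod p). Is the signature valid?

g^s mod p:
64^2 = 4096 ≡ 9
64^4 ≡ 9^2 = 81 ≡ 14
64^8 ≡ 14^2 = 196 ≡ 62
64^16 ≡ 62^2 = 3844 ≡ 25
64^32 ≡ 25^2 = 625 ≡ 22
53 = 32 + 16 + 4 + 1, so 64^53 ≡ 22·25·14·64 ≡ 15 (mod 67)
R · y^e mod p:
14^2 = 196 ≡ 62
14^4 ≡ 62^2 = 3844 ≡ 25
14^8 ≡ 25^2 = 625 ≡ 22
64·22 = 1408 ≡ 1 (mod 67)
15 ≠ 1; the check fails.

invalid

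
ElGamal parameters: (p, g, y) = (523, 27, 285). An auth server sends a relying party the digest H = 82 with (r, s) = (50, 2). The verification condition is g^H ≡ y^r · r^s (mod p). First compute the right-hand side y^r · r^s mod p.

134

Squares mod 523: 285^1≡285, 285^2≡160, 285^4≡496, 285^8≡206, 285^16≡73, 285^32≡99
50 = 32 + 16 + 2, so 285^50 ≡ 99·73·160 ≡ 490 (mod 523)
Squares mod 523: 50^1≡50, 50^2≡408
50^2 ≡ 408 (mod 523)
y^r · r^s ≡ 490·408 = 199920 ≡ 134 (mod 523)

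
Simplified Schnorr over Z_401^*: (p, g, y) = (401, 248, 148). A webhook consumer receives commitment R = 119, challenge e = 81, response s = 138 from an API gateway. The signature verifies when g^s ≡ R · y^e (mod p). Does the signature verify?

verifies

g^s mod p:
Squares mod 401: 248^1≡248, 248^2≡151, 248^4≡345, 248^8≡329, 248^16≡372, 248^32≡39, 248^64≡318, 248^128≡72
138 = 128 + 8 + 2, so 248^138 ≡ 72·329·151 ≡ 369 (mod 401)
R · y^e mod p:
Squares mod 401: 148^1≡148, 148^2≡250, 148^4≡345, 148^8≡329, 148^16≡372, 148^32≡39, 148^64≡318
81 = 64 + 16 + 1, so 148^81 ≡ 318·372·148 ≡ 148 (mod 401)
119·148 = 17612 ≡ 369 (mod 401)
369 ≡ 369 (mod 401); signature holds.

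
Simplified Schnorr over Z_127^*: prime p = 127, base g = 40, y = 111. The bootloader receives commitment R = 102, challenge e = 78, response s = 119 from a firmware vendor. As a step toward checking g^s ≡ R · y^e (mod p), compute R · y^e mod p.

Squares mod 127: 111^1≡111, 111^2≡2, 111^4≡4, 111^8≡16, 111^16≡2, 111^32≡4, 111^64≡16
78 = 64 + 8 + 4 + 2, so 111^78 ≡ 16·16·4·2 ≡ 16 (mod 127)
R · y^e ≡ 102·16 = 1632 ≡ 108 (mod 127)

108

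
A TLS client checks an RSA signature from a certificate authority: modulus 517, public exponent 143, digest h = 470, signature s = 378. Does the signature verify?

does not verify

s^2 ≡ 378^2 = 142884 ≡ 192
s^4 ≡ 192^2 = 36864 ≡ 157
s^8 ≡ 157^2 = 24649 ≡ 350
s^16 ≡ 350^2 = 122500 ≡ 488
s^32 ≡ 488^2 = 238144 ≡ 324
s^64 ≡ 324^2 = 104976 ≡ 25
s^128 ≡ 25^2 = 625 ≡ 108
143 = 128 + 8 + 4 + 2 + 1, so s^143 ≡ 108·350·157·192·378 ≡ 361 (mod 517)
s^143 mod 517 = 361, but h = 470.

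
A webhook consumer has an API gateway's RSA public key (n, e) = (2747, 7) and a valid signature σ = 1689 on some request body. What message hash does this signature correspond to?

Squares mod 2747: σ^1≡1689, σ^2≡1335, σ^4≡2169
7 = 4 + 2 + 1, so σ^7 ≡ 2169·1335·1689 ≡ 863 (mod 2747)

863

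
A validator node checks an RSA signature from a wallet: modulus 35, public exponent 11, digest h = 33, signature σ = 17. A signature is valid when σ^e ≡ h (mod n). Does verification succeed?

σ^2 ≡ 17^2 = 289 ≡ 9
σ^4 ≡ 9^2 = 81 ≡ 11
σ^8 ≡ 11^2 = 121 ≡ 16
11 = 8 + 2 + 1, so σ^11 ≡ 16·9·17 ≡ 33 (mod 35)
Since 33 equals the digest 33, verification succeeds.

passes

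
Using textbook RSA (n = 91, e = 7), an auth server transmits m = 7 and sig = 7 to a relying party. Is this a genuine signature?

forged

sig^2 ≡ 7^2 = 49
sig^4 ≡ 49^2 = 2401 ≡ 35
7 = 4 + 2 + 1, so sig^7 ≡ 35·49·7 ≡ 84 (mod 91)
84 ≠ 7, so verification fails.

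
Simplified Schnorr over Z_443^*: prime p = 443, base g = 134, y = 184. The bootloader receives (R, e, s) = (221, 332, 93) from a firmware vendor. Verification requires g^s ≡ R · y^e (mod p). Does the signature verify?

g^s mod p:
134^2 = 17956 ≡ 236
134^4 ≡ 236^2 = 55696 ≡ 321
134^8 ≡ 321^2 = 103041 ≡ 265
134^16 ≡ 265^2 = 70225 ≡ 231
134^32 ≡ 231^2 = 53361 ≡ 201
134^64 ≡ 201^2 = 40401 ≡ 88
93 = 64 + 16 + 8 + 4 + 1, so 134^93 ≡ 88·231·265·321·134 ≡ 391 (mod 443)
R · y^e mod p:
184^2 = 33856 ≡ 188
184^4 ≡ 188^2 = 35344 ≡ 347
184^8 ≡ 347^2 = 120409 ≡ 356
184^16 ≡ 356^2 = 126736 ≡ 38
184^32 ≡ 38^2 = 1444 ≡ 115
184^64 ≡ 115^2 = 13225 ≡ 378
184^128 ≡ 378^2 = 142884 ≡ 238
184^256 ≡ 238^2 = 56644 ≡ 383
332 = 256 + 64 + 8 + 4, so 184^332 ≡ 383·378·356·347 ≡ 339 (mod 443)
221·339 = 74919 ≡ 52 (mod 443)
391 ≠ 52; the check fails.

does not verify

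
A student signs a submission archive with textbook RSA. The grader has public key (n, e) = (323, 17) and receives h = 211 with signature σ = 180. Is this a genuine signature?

forged

σ^2 ≡ 180^2 = 32400 ≡ 100
σ^4 ≡ 100^2 = 10000 ≡ 310
σ^8 ≡ 310^2 = 96100 ≡ 169
σ^16 ≡ 169^2 = 28561 ≡ 137
17 = 16 + 1, so σ^17 ≡ 137·180 ≡ 112 (mod 323)
The recovered value 112 does not match the digest 211.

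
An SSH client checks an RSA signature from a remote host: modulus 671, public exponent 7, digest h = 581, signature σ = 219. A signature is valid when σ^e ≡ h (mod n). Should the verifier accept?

reject

σ^2 ≡ 219^2 = 47961 ≡ 320
σ^4 ≡ 320^2 = 102400 ≡ 408
7 = 4 + 2 + 1, so σ^7 ≡ 408·320·219 ≡ 659 (mod 671)
The recovered value 659 does not match the digest 581.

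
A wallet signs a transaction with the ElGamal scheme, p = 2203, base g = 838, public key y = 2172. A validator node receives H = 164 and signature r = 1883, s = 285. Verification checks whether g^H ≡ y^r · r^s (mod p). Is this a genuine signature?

Left side g^H mod p:
838^2 = 702244 ≡ 1690
838^4 ≡ 1690^2 = 2856100 ≡ 1012
838^8 ≡ 1012^2 = 1024144 ≡ 1952
838^16 ≡ 1952^2 = 3810304 ≡ 1317
838^32 ≡ 1317^2 = 1734489 ≡ 728
838^64 ≡ 728^2 = 529984 ≡ 1264
838^128 ≡ 1264^2 = 1597696 ≡ 521
164 = 128 + 32 + 4, so 838^164 ≡ 521·728·1012 ≡ 1954 (mod 2203)
Right side y^r · r^s mod p:
2172^2 = 4717584 ≡ 961
2172^4 ≡ 961^2 = 923521 ≡ 464
2172^8 ≡ 464^2 = 215296 ≡ 1605
2172^16 ≡ 1605^2 = 2576025 ≡ 718
2172^32 ≡ 718^2 = 515524 ≡ 22
2172^64 ≡ 22^2 = 484
2172^128 ≡ 484^2 = 234256 ≡ 738
2172^256 ≡ 738^2 = 544644 ≡ 503
2172^512 ≡ 503^2 = 253009 ≡ 1867
2172^1024 ≡ 1867^2 = 3485689 ≡ 543
1883 = 1024 + 512 + 256 + 64 + 16 + 8 + 2 + 1, so 2172^1883 ≡ 543·1867·503·484·718·1605·961·2172 ≡ 697 (mod 2203)
1883^2 = 3545689 ≡ 1062
1883^4 ≡ 1062^2 = 1127844 ≡ 2111
1883^8 ≡ 2111^2 = 4456321 ≡ 1855
1883^16 ≡ 1855^2 = 3441025 ≡ 2142
1883^32 ≡ 2142^2 = 4588164 ≡ 1518
1883^64 ≡ 1518^2 = 2304324 ≡ 2189
1883^128 ≡ 2189^2 = 4791721 ≡ 196
1883^256 ≡ 196^2 = 38416 ≡ 965
285 = 256 + 16 + 8 + 4 + 1, so 1883^285 ≡ 965·2142·1855·2111·1883 ≡ 1864 (mod 2203)
697·1864 = 1299208 ≡ 1641 (mod 2203)
1954 ≠ 1641, so verification fails.

forged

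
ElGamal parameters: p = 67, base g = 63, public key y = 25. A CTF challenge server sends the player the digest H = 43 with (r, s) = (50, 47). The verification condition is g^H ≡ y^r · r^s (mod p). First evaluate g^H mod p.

Squares mod 67: 63^1≡63, 63^2≡16, 63^4≡55, 63^8≡10, 63^16≡33, 63^32≡17
43 = 32 + 8 + 2 + 1, so 63^43 ≡ 17·10·16·63 ≡ 41 (mod 67)

41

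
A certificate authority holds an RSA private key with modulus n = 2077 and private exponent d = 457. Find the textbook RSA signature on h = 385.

115

h^457 mod 2077 = 115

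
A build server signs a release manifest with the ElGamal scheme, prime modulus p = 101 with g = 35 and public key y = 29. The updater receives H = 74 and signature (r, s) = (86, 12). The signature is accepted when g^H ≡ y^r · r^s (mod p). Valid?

yes

Left side g^H mod p:
35^2 = 1225 ≡ 13
35^4 ≡ 13^2 = 169 ≡ 68
35^8 ≡ 68^2 = 4624 ≡ 79
35^16 ≡ 79^2 = 6241 ≡ 80
35^32 ≡ 80^2 = 6400 ≡ 37
35^64 ≡ 37^2 = 1369 ≡ 56
74 = 64 + 8 + 2, so 35^74 ≡ 56·79·13 ≡ 43 (mod 101)
Right side y^r · r^s mod p:
29^2 = 841 ≡ 33
29^4 ≡ 33^2 = 1089 ≡ 79
29^8 ≡ 79^2 = 6241 ≡ 80
29^16 ≡ 80^2 = 6400 ≡ 37
29^32 ≡ 37^2 = 1369 ≡ 56
29^64 ≡ 56^2 = 3136 ≡ 5
86 = 64 + 16 + 4 + 2, so 29^86 ≡ 5·37·79·33 ≡ 20 (mod 101)
86^2 = 7396 ≡ 23
86^4 ≡ 23^2 = 529 ≡ 24
86^8 ≡ 24^2 = 576 ≡ 71
12 = 8 + 4, so 86^12 ≡ 71·24 ≡ 88 (mod 101)
20·88 = 1760 ≡ 43 (mod 101)
43 ≡ 43 (mod 101), so the signature is genuine.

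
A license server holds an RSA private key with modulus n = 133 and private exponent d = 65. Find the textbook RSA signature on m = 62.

m^2 ≡ 62^2 = 3844 ≡ 120
m^4 ≡ 120^2 = 14400 ≡ 36
m^8 ≡ 36^2 = 1296 ≡ 99
m^16 ≡ 99^2 = 9801 ≡ 92
m^32 ≡ 92^2 = 8464 ≡ 85
m^64 ≡ 85^2 = 7225 ≡ 43
65 = 64 + 1, so m^65 ≡ 43·62 ≡ 6 (mod 133)

6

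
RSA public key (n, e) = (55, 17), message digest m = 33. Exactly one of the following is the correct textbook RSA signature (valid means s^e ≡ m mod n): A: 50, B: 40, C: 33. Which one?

C

Candidate A: Squares mod 55: 50^1≡50, 50^2≡25, 50^4≡20, 50^8≡15, 50^16≡5; 17 = 16 + 1, so 50^17 ≡ 5·50 ≡ 30 (mod 55)
Candidate B: Squares mod 55: 40^1≡40, 40^2≡5, 40^4≡25, 40^8≡20, 40^16≡15; 17 = 16 + 1, so 40^17 ≡ 15·40 ≡ 50 (mod 55)
Candidate C: Squares mod 55: 33^1≡33, 33^2≡44, 33^4≡11, 33^8≡11, 33^16≡11; 17 = 16 + 1, so 33^17 ≡ 11·33 ≡ 33 (mod 55)
  → matches m = 33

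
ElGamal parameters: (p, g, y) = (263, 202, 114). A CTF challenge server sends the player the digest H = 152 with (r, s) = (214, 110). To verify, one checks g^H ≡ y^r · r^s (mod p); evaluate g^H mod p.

202^152 mod 263 = 162

162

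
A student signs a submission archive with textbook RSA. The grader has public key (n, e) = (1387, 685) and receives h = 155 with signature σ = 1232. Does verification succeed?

fails

σ^2 ≡ 1232^2 = 1517824 ≡ 446
σ^4 ≡ 446^2 = 198916 ≡ 575
σ^8 ≡ 575^2 = 330625 ≡ 519
σ^16 ≡ 519^2 = 269361 ≡ 283
σ^32 ≡ 283^2 = 80089 ≡ 1030
σ^64 ≡ 1030^2 = 1060900 ≡ 1232
σ^128 ≡ 1232^2 = 1517824 ≡ 446
σ^256 ≡ 446^2 = 198916 ≡ 575
σ^512 ≡ 575^2 = 330625 ≡ 519
685 = 512 + 128 + 32 + 8 + 4 + 1, so σ^685 ≡ 519·446·1030·519·575·1232 ≡ 1232 (mod 1387)
1232 ≠ 155, so verification fails.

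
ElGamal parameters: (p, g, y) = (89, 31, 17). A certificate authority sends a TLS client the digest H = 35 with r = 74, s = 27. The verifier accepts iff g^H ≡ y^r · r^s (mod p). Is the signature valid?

valid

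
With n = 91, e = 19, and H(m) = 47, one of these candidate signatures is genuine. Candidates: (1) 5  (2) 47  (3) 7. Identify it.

1

Candidate 1: Squares mod 91: 5^1≡5, 5^2≡25, 5^4≡79, 5^8≡53, 5^16≡79; 19 = 16 + 2 + 1, so 5^19 ≡ 79·25·5 ≡ 47 (mod 91)
  → matches H(m) = 47
Candidate 2: Squares mod 91: 47^1≡47, 47^2≡25, 47^4≡79, 47^8≡53, 47^16≡79; 19 = 16 + 2 + 1, so 47^19 ≡ 79·25·47 ≡ 5 (mod 91)
Candidate 3: Squares mod 91: 7^1≡7, 7^2≡49, 7^4≡35, 7^8≡42, 7^16≡35; 19 = 16 + 2 + 1, so 7^19 ≡ 35·49·7 ≡ 84 (mod 91)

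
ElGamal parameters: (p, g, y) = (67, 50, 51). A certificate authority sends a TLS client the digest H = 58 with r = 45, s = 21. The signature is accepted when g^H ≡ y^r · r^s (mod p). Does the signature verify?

Left side g^H mod p:
50^2 = 2500 ≡ 21
50^4 ≡ 21^2 = 441 ≡ 39
50^8 ≡ 39^2 = 1521 ≡ 47
50^16 ≡ 47^2 = 2209 ≡ 65
50^32 ≡ 65^2 = 4225 ≡ 4
58 = 32 + 16 + 8 + 2, so 50^58 ≡ 4·65·47·21 ≡ 10 (mod 67)
Right side y^r · r^s mod p:
51^2 = 2601 ≡ 55
51^4 ≡ 55^2 = 3025 ≡ 10
51^8 ≡ 10^2 = 100 ≡ 33
51^16 ≡ 33^2 = 1089 ≡ 17
51^32 ≡ 17^2 = 289 ≡ 21
45 = 32 + 8 + 4 + 1, so 51^45 ≡ 21·33·10·51 ≡ 5 (mod 67)
45^2 = 2025 ≡ 15
45^4 ≡ 15^2 = 225 ≡ 24
45^8 ≡ 24^2 = 576 ≡ 40
45^16 ≡ 40^2 = 1600 ≡ 59
21 = 16 + 4 + 1, so 45^21 ≡ 59·24·45 ≡ 3 (mod 67)
5·3 = 15 ≡ 15 (mod 67)
10 ≠ 15, so verification fails.

does not verify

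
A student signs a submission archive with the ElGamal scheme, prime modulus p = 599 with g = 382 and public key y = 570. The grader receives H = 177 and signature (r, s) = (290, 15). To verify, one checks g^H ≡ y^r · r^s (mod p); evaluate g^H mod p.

155

Squares mod 599: 382^1≡382, 382^2≡367, 382^4≡513, 382^8≡208, 382^16≡136, 382^32≡526, 382^64≡537, 382^128≡250
177 = 128 + 32 + 16 + 1, so 382^177 ≡ 250·526·136·382 ≡ 155 (mod 599)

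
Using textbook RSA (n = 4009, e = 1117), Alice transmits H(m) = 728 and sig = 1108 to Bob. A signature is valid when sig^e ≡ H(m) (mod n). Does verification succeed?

sig^2 ≡ 1108^2 = 1227664 ≡ 910
sig^4 ≡ 910^2 = 828100 ≡ 2246
sig^8 ≡ 2246^2 = 5044516 ≡ 1194
sig^16 ≡ 1194^2 = 1425636 ≡ 2441
sig^32 ≡ 2441^2 = 5958481 ≡ 1107
sig^64 ≡ 1107^2 = 1225449 ≡ 2704
sig^128 ≡ 2704^2 = 7311616 ≡ 3209
sig^256 ≡ 3209^2 = 10297681 ≡ 2569
sig^512 ≡ 2569^2 = 6599761 ≡ 947
sig^1024 ≡ 947^2 = 896809 ≡ 2802
1117 = 1024 + 64 + 16 + 8 + 4 + 1, so sig^1117 ≡ 2802·2704·2441·1194·2246·1108 ≡ 728 (mod 4009)
sig^1117 mod 4009 = 728 matches H(m).

passes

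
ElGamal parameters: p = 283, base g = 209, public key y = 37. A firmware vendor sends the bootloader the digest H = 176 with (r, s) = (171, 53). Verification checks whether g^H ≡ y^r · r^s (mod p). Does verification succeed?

Left side g^H mod p:
209^2 = 43681 ≡ 99
209^4 ≡ 99^2 = 9801 ≡ 179
209^8 ≡ 179^2 = 32041 ≡ 62
209^16 ≡ 62^2 = 3844 ≡ 165
209^32 ≡ 165^2 = 27225 ≡ 57
209^64 ≡ 57^2 = 3249 ≡ 136
209^128 ≡ 136^2 = 18496 ≡ 101
176 = 128 + 32 + 16, so 209^176 ≡ 101·57·165 ≡ 157 (mod 283)
Right side y^r · r^s mod p:
37^2 = 1369 ≡ 237
37^4 ≡ 237^2 = 56169 ≡ 135
37^8 ≡ 135^2 = 18225 ≡ 113
37^16 ≡ 113^2 = 12769 ≡ 34
37^32 ≡ 34^2 = 1156 ≡ 24
37^64 ≡ 24^2 = 576 ≡ 10
37^128 ≡ 10^2 = 100
171 = 128 + 32 + 8 + 2 + 1, so 37^171 ≡ 100·24·113·237·37 ≡ 222 (mod 283)
171^2 = 29241 ≡ 92
171^4 ≡ 92^2 = 8464 ≡ 257
171^8 ≡ 257^2 = 66049 ≡ 110
171^16 ≡ 110^2 = 12100 ≡ 214
171^32 ≡ 214^2 = 45796 ≡ 233
53 = 32 + 16 + 4 + 1, so 171^53 ≡ 233·214·257·171 ≡ 183 (mod 283)
222·183 = 40626 ≡ 157 (mod 283)
157 ≡ 157 (mod 283), so the signature is genuine.

passes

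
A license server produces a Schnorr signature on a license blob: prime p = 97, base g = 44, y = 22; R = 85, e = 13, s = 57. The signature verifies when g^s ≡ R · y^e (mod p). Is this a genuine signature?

g^s mod p:
44^2 = 1936 ≡ 93
44^4 ≡ 93^2 = 8649 ≡ 16
44^8 ≡ 16^2 = 256 ≡ 62
44^16 ≡ 62^2 = 3844 ≡ 61
44^32 ≡ 61^2 = 3721 ≡ 35
57 = 32 + 16 + 8 + 1, so 44^57 ≡ 35·61·62·44 ≡ 12 (mod 97)
R · y^e mod p:
22^2 = 484 ≡ 96
22^4 ≡ 96^2 = 9216 ≡ 1
22^8 ≡ 1^2 = 1
13 = 8 + 4 + 1, so 22^13 ≡ 1·1·22 ≡ 22 (mod 97)
85·22 = 1870 ≡ 27 (mod 97)
12 ≠ 27; the check fails.

forged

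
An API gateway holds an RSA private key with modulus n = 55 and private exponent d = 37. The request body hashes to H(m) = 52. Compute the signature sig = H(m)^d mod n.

Squares mod 55: (H(m))^1≡52, (H(m))^2≡9, (H(m))^4≡26, (H(m))^8≡16, (H(m))^16≡36, (H(m))^32≡31
37 = 32 + 4 + 1, so (H(m))^37 ≡ 31·26·52 ≡ 2 (mod 55)

2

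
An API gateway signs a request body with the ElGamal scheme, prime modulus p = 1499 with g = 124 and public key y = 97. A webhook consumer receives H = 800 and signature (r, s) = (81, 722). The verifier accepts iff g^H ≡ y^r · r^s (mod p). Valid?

no

Left side g^H mod p:
124^2 = 15376 ≡ 386
124^4 ≡ 386^2 = 148996 ≡ 595
124^8 ≡ 595^2 = 354025 ≡ 261
124^16 ≡ 261^2 = 68121 ≡ 666
124^32 ≡ 666^2 = 443556 ≡ 1351
124^64 ≡ 1351^2 = 1825201 ≡ 918
124^128 ≡ 918^2 = 842724 ≡ 286
124^256 ≡ 286^2 = 81796 ≡ 850
124^512 ≡ 850^2 = 722500 ≡ 1481
800 = 512 + 256 + 32, so 124^800 ≡ 1481·850·1351 ≡ 910 (mod 1499)
Right side y^r · r^s mod p:
97^2 = 9409 ≡ 415
97^4 ≡ 415^2 = 172225 ≡ 1339
97^8 ≡ 1339^2 = 1792921 ≡ 117
97^16 ≡ 117^2 = 13689 ≡ 198
97^32 ≡ 198^2 = 39204 ≡ 230
97^64 ≡ 230^2 = 52900 ≡ 435
81 = 64 + 16 + 1, so 97^81 ≡ 435·198·97 ≡ 683 (mod 1499)
81^2 = 6561 ≡ 565
81^4 ≡ 565^2 = 319225 ≡ 1437
81^8 ≡ 1437^2 = 2064969 ≡ 846
81^16 ≡ 846^2 = 715716 ≡ 693
81^32 ≡ 693^2 = 480249 ≡ 569
81^64 ≡ 569^2 = 323761 ≡ 1476
81^128 ≡ 1476^2 = 2178576 ≡ 529
81^256 ≡ 529^2 = 279841 ≡ 1027
81^512 ≡ 1027^2 = 1054729 ≡ 932
722 = 512 + 128 + 64 + 16 + 2, so 81^722 ≡ 932·529·1476·693·565 ≡ 605 (mod 1499)
683·605 = 413215 ≡ 990 (mod 1499)
910 ≠ 990, so verification fails.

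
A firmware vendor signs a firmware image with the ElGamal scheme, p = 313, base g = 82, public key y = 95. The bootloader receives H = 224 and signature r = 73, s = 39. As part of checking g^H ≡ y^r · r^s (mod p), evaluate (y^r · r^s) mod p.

95^2 = 9025 ≡ 261
95^4 ≡ 261^2 = 68121 ≡ 200
95^8 ≡ 200^2 = 40000 ≡ 249
95^16 ≡ 249^2 = 62001 ≡ 27
95^32 ≡ 27^2 = 729 ≡ 103
95^64 ≡ 103^2 = 10609 ≡ 280
73 = 64 + 8 + 1, so 95^73 ≡ 280·249·95 ≡ 7 (mod 313)
73^2 = 5329 ≡ 8
73^4 ≡ 8^2 = 64
73^8 ≡ 64^2 = 4096 ≡ 27
73^16 ≡ 27^2 = 729 ≡ 103
73^32 ≡ 103^2 = 10609 ≡ 280
39 = 32 + 4 + 2 + 1, so 73^39 ≡ 280·64·8·73 ≡ 125 (mod 313)
y^r · r^s ≡ 7·125 = 875 ≡ 249 (mod 313)

249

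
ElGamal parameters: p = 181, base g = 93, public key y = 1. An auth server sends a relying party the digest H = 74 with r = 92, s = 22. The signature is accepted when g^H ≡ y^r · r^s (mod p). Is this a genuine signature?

Left side g^H mod p:
93^74 mod 181 = 142
Right side y^r · r^s mod p:
1^92 mod 181 = 1
92^22 mod 181 = 142
1·142 = 142 ≡ 142 (mod 181)
142 ≡ 142 (mod 181), so the signature is genuine.

genuine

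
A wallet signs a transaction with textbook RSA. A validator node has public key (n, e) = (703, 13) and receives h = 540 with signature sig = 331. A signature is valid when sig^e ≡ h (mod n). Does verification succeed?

passes

sig^13 mod 703 = 540
sig^13 mod 703 = 540 matches h.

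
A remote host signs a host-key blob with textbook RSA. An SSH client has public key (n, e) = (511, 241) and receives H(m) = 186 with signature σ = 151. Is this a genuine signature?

σ^2 ≡ 151^2 = 22801 ≡ 317
σ^4 ≡ 317^2 = 100489 ≡ 333
σ^8 ≡ 333^2 = 110889 ≡ 2
σ^16 ≡ 2^2 = 4
σ^32 ≡ 4^2 = 16
σ^64 ≡ 16^2 = 256
σ^128 ≡ 256^2 = 65536 ≡ 128
241 = 128 + 64 + 32 + 16 + 1, so σ^241 ≡ 128·256·16·4·151 ≡ 186 (mod 511)
186 = H(m), so the signature checks out.

genuine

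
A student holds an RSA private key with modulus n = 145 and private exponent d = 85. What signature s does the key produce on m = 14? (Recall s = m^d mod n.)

14

m^2 ≡ 14^2 = 196 ≡ 51
m^4 ≡ 51^2 = 2601 ≡ 136
m^8 ≡ 136^2 = 18496 ≡ 81
m^16 ≡ 81^2 = 6561 ≡ 36
m^32 ≡ 36^2 = 1296 ≡ 136
m^64 ≡ 136^2 = 18496 ≡ 81
85 = 64 + 16 + 4 + 1, so m^85 ≡ 81·36·136·14 ≡ 14 (mod 145)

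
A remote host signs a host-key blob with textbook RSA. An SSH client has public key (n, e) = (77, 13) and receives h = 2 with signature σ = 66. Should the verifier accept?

Squares mod 77: σ^1≡66, σ^2≡44, σ^4≡11, σ^8≡44
13 = 8 + 4 + 1, so σ^13 ≡ 44·11·66 ≡ 66 (mod 77)
The recovered value 66 does not match the digest 2.

reject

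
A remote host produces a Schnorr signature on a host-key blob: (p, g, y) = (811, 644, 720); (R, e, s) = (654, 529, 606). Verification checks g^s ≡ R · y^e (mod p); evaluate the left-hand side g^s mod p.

53

644^2 = 414736 ≡ 315
644^4 ≡ 315^2 = 99225 ≡ 283
644^8 ≡ 283^2 = 80089 ≡ 611
644^16 ≡ 611^2 = 373321 ≡ 261
644^32 ≡ 261^2 = 68121 ≡ 808
644^64 ≡ 808^2 = 652864 ≡ 9
644^128 ≡ 9^2 = 81
644^256 ≡ 81^2 = 6561 ≡ 73
644^512 ≡ 73^2 = 5329 ≡ 463
606 = 512 + 64 + 16 + 8 + 4 + 2, so 644^606 ≡ 463·9·261·611·283·315 ≡ 53 (mod 811)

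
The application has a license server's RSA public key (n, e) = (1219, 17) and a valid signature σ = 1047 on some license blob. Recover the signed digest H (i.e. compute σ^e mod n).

σ^2 ≡ 1047^2 = 1096209 ≡ 328
σ^4 ≡ 328^2 = 107584 ≡ 312
σ^8 ≡ 312^2 = 97344 ≡ 1043
σ^16 ≡ 1043^2 = 1087849 ≡ 501
17 = 16 + 1, so σ^17 ≡ 501·1047 ≡ 377 (mod 1219)

377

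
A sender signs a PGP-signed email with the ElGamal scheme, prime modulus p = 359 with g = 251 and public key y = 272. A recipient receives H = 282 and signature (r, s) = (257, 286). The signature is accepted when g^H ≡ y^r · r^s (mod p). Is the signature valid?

Left side g^H mod p:
251^282 mod 359 = 47
Right side y^r · r^s mod p:
272^257 mod 359 = 110
257^286 mod 359 = 317
110·317 = 34870 ≡ 47 (mod 359)
47 ≡ 47 (mod 359), so the signature is genuine.

valid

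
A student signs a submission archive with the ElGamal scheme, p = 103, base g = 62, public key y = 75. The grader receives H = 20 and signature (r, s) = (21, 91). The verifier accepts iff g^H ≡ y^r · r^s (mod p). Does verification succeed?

Left side g^H mod p:
Squares mod 103: 62^1≡62, 62^2≡33, 62^4≡59, 62^8≡82, 62^16≡29
20 = 16 + 4, so 62^20 ≡ 29·59 ≡ 63 (mod 103)
Right side y^r · r^s mod p:
Squares mod 103: 75^1≡75, 75^2≡63, 75^4≡55, 75^8≡38, 75^16≡2
21 = 16 + 4 + 1, so 75^21 ≡ 2·55·75 ≡ 10 (mod 103)
Squares mod 103: 21^1≡21, 21^2≡29, 21^4≡17, 21^8≡83, 21^16≡91, 21^32≡41, 21^64≡33
91 = 64 + 16 + 8 + 2 + 1, so 21^91 ≡ 33·91·83·29·21 ≡ 99 (mod 103)
10·99 = 990 ≡ 63 (mod 103)
63 ≡ 63 (mod 103), so the signature is genuine.

passes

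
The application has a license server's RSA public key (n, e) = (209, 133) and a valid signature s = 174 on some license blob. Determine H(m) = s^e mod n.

135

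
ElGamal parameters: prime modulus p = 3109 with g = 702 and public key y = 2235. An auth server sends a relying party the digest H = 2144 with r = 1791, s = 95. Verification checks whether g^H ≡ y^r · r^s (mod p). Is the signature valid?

Left side g^H mod p:
702^2 = 492804 ≡ 1582
702^4 ≡ 1582^2 = 2502724 ≡ 3088
702^8 ≡ 3088^2 = 9535744 ≡ 441
702^16 ≡ 441^2 = 194481 ≡ 1723
702^32 ≡ 1723^2 = 2968729 ≡ 2743
702^64 ≡ 2743^2 = 7524049 ≡ 269
702^128 ≡ 269^2 = 72361 ≡ 854
702^256 ≡ 854^2 = 729316 ≡ 1810
702^512 ≡ 1810^2 = 3276100 ≡ 2323
702^1024 ≡ 2323^2 = 5396329 ≡ 2214
702^2048 ≡ 2214^2 = 4901796 ≡ 2012
2144 = 2048 + 64 + 32, so 702^2144 ≡ 2012·269·2743 ≡ 487 (mod 3109)
Right side y^r · r^s mod p:
2235^2 = 4995225 ≡ 2171
2235^4 ≡ 2171^2 = 4713241 ≡ 3106
2235^8 ≡ 3106^2 = 9647236 ≡ 9
2235^16 ≡ 9^2 = 81
2235^32 ≡ 81^2 = 6561 ≡ 343
2235^64 ≡ 343^2 = 117649 ≡ 2616
2235^128 ≡ 2616^2 = 6843456 ≡ 547
2235^256 ≡ 547^2 = 299209 ≡ 745
2235^512 ≡ 745^2 = 555025 ≡ 1623
2235^1024 ≡ 1623^2 = 2634129 ≡ 806
1791 = 1024 + 512 + 128 + 64 + 32 + 16 + 8 + 4 + 2 + 1, so 2235^1791 ≡ 806·1623·547·2616·343·81·9·3106·2171·2235 ≡ 786 (mod 3109)
1791^2 = 3207681 ≡ 2302
1791^4 ≡ 2302^2 = 5299204 ≡ 1468
1791^8 ≡ 1468^2 = 2155024 ≡ 487
1791^16 ≡ 487^2 = 237169 ≡ 885
1791^32 ≡ 885^2 = 783225 ≡ 2866
1791^64 ≡ 2866^2 = 8213956 ≡ 3087
95 = 64 + 16 + 8 + 4 + 2 + 1, so 1791^95 ≡ 3087·885·487·1468·2302·1791 ≡ 2987 (mod 3109)
786·2987 = 2347782 ≡ 487 (mod 3109)
487 ≡ 487 (mod 3109), so the signature is genuine.

valid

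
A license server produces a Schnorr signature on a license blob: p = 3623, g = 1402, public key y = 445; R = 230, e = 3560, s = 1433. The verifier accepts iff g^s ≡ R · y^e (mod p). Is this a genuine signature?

genuine

g^s mod p:
1402^2 = 1965604 ≡ 1938
1402^4 ≡ 1938^2 = 3755844 ≡ 2416
1402^8 ≡ 2416^2 = 5837056 ≡ 403
1402^16 ≡ 403^2 = 162409 ≡ 2997
1402^32 ≡ 2997^2 = 8982009 ≡ 592
1402^64 ≡ 592^2 = 350464 ≡ 2656
1402^128 ≡ 2656^2 = 7054336 ≡ 355
1402^256 ≡ 355^2 = 126025 ≡ 2843
1402^512 ≡ 2843^2 = 8082649 ≡ 3359
1402^1024 ≡ 3359^2 = 11282881 ≡ 859
1433 = 1024 + 256 + 128 + 16 + 8 + 1, so 1402^1433 ≡ 859·2843·355·2997·403·1402 ≡ 3258 (mod 3623)
R · y^e mod p:
445^2 = 198025 ≡ 2383
445^4 ≡ 2383^2 = 5678689 ≡ 1448
445^8 ≡ 1448^2 = 2096704 ≡ 2610
445^16 ≡ 2610^2 = 6812100 ≡ 860
445^32 ≡ 860^2 = 739600 ≡ 508
445^64 ≡ 508^2 = 258064 ≡ 831
445^128 ≡ 831^2 = 690561 ≡ 2191
445^256 ≡ 2191^2 = 4800481 ≡ 6
445^512 ≡ 6^2 = 36
445^1024 ≡ 36^2 = 1296
445^2048 ≡ 1296^2 = 1679616 ≡ 2167
3560 = 2048 + 1024 + 256 + 128 + 64 + 32 + 8, so 445^3560 ≡ 2167·1296·6·2191·831·508·2610 ≡ 2440 (mod 3623)
230·2440 = 561200 ≡ 3258 (mod 3623)
3258 ≡ 3258 (mod 3623); signature holds.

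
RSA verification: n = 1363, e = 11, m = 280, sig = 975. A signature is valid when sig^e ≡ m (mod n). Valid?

sig^2 ≡ 975^2 = 950625 ≡ 614
sig^4 ≡ 614^2 = 376996 ≡ 808
sig^8 ≡ 808^2 = 652864 ≡ 1350
11 = 8 + 2 + 1, so sig^11 ≡ 1350·614·975 ≡ 280 (mod 1363)
Since 280 equals the digest 280, verification succeeds.

yes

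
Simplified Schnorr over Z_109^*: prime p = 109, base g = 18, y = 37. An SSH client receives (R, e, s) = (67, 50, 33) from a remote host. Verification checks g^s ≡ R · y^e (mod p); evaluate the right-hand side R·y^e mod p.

37^50 mod 109 = 29
R · y^e ≡ 67·29 = 1943 ≡ 90 (mod 109)

90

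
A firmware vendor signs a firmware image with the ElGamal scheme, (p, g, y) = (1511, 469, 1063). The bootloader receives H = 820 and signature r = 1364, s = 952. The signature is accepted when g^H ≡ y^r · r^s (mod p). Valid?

Left side g^H mod p:
469^2 = 219961 ≡ 866
469^4 ≡ 866^2 = 749956 ≡ 500
469^8 ≡ 500^2 = 250000 ≡ 685
469^16 ≡ 685^2 = 469225 ≡ 815
469^32 ≡ 815^2 = 664225 ≡ 896
469^64 ≡ 896^2 = 802816 ≡ 475
469^128 ≡ 475^2 = 225625 ≡ 486
469^256 ≡ 486^2 = 236196 ≡ 480
469^512 ≡ 480^2 = 230400 ≡ 728
820 = 512 + 256 + 32 + 16 + 4, so 469^820 ≡ 728·480·896·815·500 ≡ 853 (mod 1511)
Right side y^r · r^s mod p:
1063^2 = 1129969 ≡ 1252
1063^4 ≡ 1252^2 = 1567504 ≡ 597
1063^8 ≡ 597^2 = 356409 ≡ 1324
1063^16 ≡ 1324^2 = 1752976 ≡ 216
1063^32 ≡ 216^2 = 46656 ≡ 1326
1063^64 ≡ 1326^2 = 1758276 ≡ 983
1063^128 ≡ 983^2 = 966289 ≡ 760
1063^256 ≡ 760^2 = 577600 ≡ 398
1063^512 ≡ 398^2 = 158404 ≡ 1260
1063^1024 ≡ 1260^2 = 1587600 ≡ 1050
1364 = 1024 + 256 + 64 + 16 + 4, so 1063^1364 ≡ 1050·398·983·216·597 ≡ 726 (mod 1511)
1364^2 = 1860496 ≡ 455
1364^4 ≡ 455^2 = 207025 ≡ 18
1364^8 ≡ 18^2 = 324
1364^16 ≡ 324^2 = 104976 ≡ 717
1364^32 ≡ 717^2 = 514089 ≡ 349
1364^64 ≡ 349^2 = 121801 ≡ 921
1364^128 ≡ 921^2 = 848241 ≡ 570
1364^256 ≡ 570^2 = 324900 ≡ 35
1364^512 ≡ 35^2 = 1225
952 = 512 + 256 + 128 + 32 + 16 + 8, so 1364^952 ≡ 1225·35·570·349·717·324 ≡ 765 (mod 1511)
726·765 = 555390 ≡ 853 (mod 1511)
853 ≡ 853 (mod 1511), so the signature is genuine.

yes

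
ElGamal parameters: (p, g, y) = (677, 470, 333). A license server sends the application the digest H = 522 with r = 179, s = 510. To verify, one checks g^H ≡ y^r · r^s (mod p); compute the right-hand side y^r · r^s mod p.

333^2 = 110889 ≡ 538
333^4 ≡ 538^2 = 289444 ≡ 365
333^8 ≡ 365^2 = 133225 ≡ 533
333^16 ≡ 533^2 = 284089 ≡ 426
333^32 ≡ 426^2 = 181476 ≡ 40
333^64 ≡ 40^2 = 1600 ≡ 246
333^128 ≡ 246^2 = 60516 ≡ 263
179 = 128 + 32 + 16 + 2 + 1, so 333^179 ≡ 263·40·426·538·333 ≡ 383 (mod 677)
179^2 = 32041 ≡ 222
179^4 ≡ 222^2 = 49284 ≡ 540
179^8 ≡ 540^2 = 291600 ≡ 490
179^16 ≡ 490^2 = 240100 ≡ 442
179^32 ≡ 442^2 = 195364 ≡ 388
179^64 ≡ 388^2 = 150544 ≡ 250
179^128 ≡ 250^2 = 62500 ≡ 216
179^256 ≡ 216^2 = 46656 ≡ 620
510 = 256 + 128 + 64 + 32 + 16 + 8 + 4 + 2, so 179^510 ≡ 620·216·250·388·442·490·540·222 ≡ 591 (mod 677)
y^r · r^s ≡ 383·591 = 226353 ≡ 235 (mod 677)

235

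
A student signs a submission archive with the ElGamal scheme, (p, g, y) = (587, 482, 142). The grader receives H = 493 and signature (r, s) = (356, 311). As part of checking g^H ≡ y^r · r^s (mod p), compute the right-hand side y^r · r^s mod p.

142^2 = 20164 ≡ 206
142^4 ≡ 206^2 = 42436 ≡ 172
142^8 ≡ 172^2 = 29584 ≡ 234
142^16 ≡ 234^2 = 54756 ≡ 165
142^32 ≡ 165^2 = 27225 ≡ 223
142^64 ≡ 223^2 = 49729 ≡ 421
142^128 ≡ 421^2 = 177241 ≡ 554
142^256 ≡ 554^2 = 306916 ≡ 502
356 = 256 + 64 + 32 + 4, so 142^356 ≡ 502·421·223·172 ≡ 313 (mod 587)
356^2 = 126736 ≡ 531
356^4 ≡ 531^2 = 281961 ≡ 201
356^8 ≡ 201^2 = 40401 ≡ 485
356^16 ≡ 485^2 = 235225 ≡ 425
356^32 ≡ 425^2 = 180625 ≡ 416
356^64 ≡ 416^2 = 173056 ≡ 478
356^128 ≡ 478^2 = 228484 ≡ 141
356^256 ≡ 141^2 = 19881 ≡ 510
311 = 256 + 32 + 16 + 4 + 2 + 1, so 356^311 ≡ 510·416·425·201·531·356 ≡ 267 (mod 587)
y^r · r^s ≡ 313·267 = 83571 ≡ 217 (mod 587)

217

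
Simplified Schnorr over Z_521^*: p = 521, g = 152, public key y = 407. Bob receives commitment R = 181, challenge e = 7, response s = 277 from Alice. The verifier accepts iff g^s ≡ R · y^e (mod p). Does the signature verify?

verifies

g^s mod p:
152^2 = 23104 ≡ 180
152^4 ≡ 180^2 = 32400 ≡ 98
152^8 ≡ 98^2 = 9604 ≡ 226
152^16 ≡ 226^2 = 51076 ≡ 18
152^32 ≡ 18^2 = 324
152^64 ≡ 324^2 = 104976 ≡ 255
152^128 ≡ 255^2 = 65025 ≡ 421
152^256 ≡ 421^2 = 177241 ≡ 101
277 = 256 + 16 + 4 + 1, so 152^277 ≡ 101·18·98·152 ≡ 390 (mod 521)
R · y^e mod p:
407^2 = 165649 ≡ 492
407^4 ≡ 492^2 = 242064 ≡ 320
7 = 4 + 2 + 1, so 407^7 ≡ 320·492·407 ≡ 290 (mod 521)
181·290 = 52490 ≡ 390 (mod 521)
390 ≡ 390 (mod 521); signature holds.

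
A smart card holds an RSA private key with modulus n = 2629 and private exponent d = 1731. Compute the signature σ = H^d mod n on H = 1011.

703

H^1731 mod 2629 = 703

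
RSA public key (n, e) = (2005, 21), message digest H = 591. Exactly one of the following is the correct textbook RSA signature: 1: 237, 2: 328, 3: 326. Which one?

3

Candidate 1: Squares mod 2005: 237^1≡237, 237^2≡29, 237^4≡841, 237^8≡1521, 237^16≡1676; 21 = 16 + 4 + 1, so 237^21 ≡ 1676·841·237 ≡ 237 (mod 2005)
Candidate 2: Squares mod 2005: 328^1≡328, 328^2≡1319, 328^4≡1426, 328^8≡406, 328^16≡426; 21 = 16 + 4 + 1, so 328^21 ≡ 426·1426·328 ≡ 1243 (mod 2005)
Candidate 3: Squares mod 2005: 326^1≡326, 326^2≡11, 326^4≡121, 326^8≡606, 326^16≡321; 21 = 16 + 4 + 1, so 326^21 ≡ 321·121·326 ≡ 591 (mod 2005)
  → matches H = 591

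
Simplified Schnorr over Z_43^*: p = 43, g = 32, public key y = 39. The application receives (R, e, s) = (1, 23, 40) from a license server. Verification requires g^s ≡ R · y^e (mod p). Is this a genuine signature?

forged

g^s mod p:
Squares mod 43: 32^1≡32, 32^2≡35, 32^4≡21, 32^8≡11, 32^16≡35, 32^32≡21
40 = 32 + 8, so 32^40 ≡ 21·11 ≡ 16 (mod 43)
R · y^e mod p:
Squares mod 43: 39^1≡39, 39^2≡16, 39^4≡41, 39^8≡4, 39^16≡16
23 = 16 + 4 + 2 + 1, so 39^23 ≡ 16·41·16·39 ≡ 27 (mod 43)
1·27 = 27 ≡ 27 (mod 43)
16 ≠ 27; the check fails.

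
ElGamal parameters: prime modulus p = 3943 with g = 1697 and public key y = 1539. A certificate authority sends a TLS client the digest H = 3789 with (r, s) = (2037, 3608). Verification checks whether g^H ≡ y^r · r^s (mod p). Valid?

no

Left side g^H mod p:
1697^3789 mod 3943 = 3450
Right side y^r · r^s mod p:
1539^2037 mod 3943 = 357
2037^3608 mod 3943 = 207
357·207 = 73899 ≡ 2925 (mod 3943)
3450 ≠ 2925, so verification fails.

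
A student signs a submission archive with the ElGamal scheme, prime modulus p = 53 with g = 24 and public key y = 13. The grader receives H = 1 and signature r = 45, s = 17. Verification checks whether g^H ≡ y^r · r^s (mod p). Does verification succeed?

fails

Left side g^H mod p:
24^1 mod 53 = 24
Right side y^r · r^s mod p:
13^2 = 169 ≡ 10
13^4 ≡ 10^2 = 100 ≡ 47
13^8 ≡ 47^2 = 2209 ≡ 36
13^16 ≡ 36^2 = 1296 ≡ 24
13^32 ≡ 24^2 = 576 ≡ 46
45 = 32 + 8 + 4 + 1, so 13^45 ≡ 46·36·47·13 ≡ 46 (mod 53)
45^2 = 2025 ≡ 11
45^4 ≡ 11^2 = 121 ≡ 15
45^8 ≡ 15^2 = 225 ≡ 13
45^16 ≡ 13^2 = 169 ≡ 10
17 = 16 + 1, so 45^17 ≡ 10·45 ≡ 26 (mod 53)
46·26 = 1196 ≡ 30 (mod 53)
24 ≠ 30, so verification fails.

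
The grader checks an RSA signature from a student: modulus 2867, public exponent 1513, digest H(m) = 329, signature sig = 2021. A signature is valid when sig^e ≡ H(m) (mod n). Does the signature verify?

sig^1513 mod 2867 = 2538
2538 ≠ 329, so verification fails.

does not verify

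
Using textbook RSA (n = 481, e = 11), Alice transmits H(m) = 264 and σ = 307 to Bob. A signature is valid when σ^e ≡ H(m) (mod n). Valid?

no

Squares mod 481: σ^1≡307, σ^2≡454, σ^4≡248, σ^8≡417
11 = 8 + 2 + 1, so σ^11 ≡ 417·454·307 ≡ 434 (mod 481)
The recovered value 434 does not match the digest 264.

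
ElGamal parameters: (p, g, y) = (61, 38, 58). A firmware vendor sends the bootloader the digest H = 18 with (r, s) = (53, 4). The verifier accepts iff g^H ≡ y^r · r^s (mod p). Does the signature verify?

Left side g^H mod p:
38^2 = 1444 ≡ 41
38^4 ≡ 41^2 = 1681 ≡ 34
38^8 ≡ 34^2 = 1156 ≡ 58
38^16 ≡ 58^2 = 3364 ≡ 9
18 = 16 + 2, so 38^18 ≡ 9·41 ≡ 3 (mod 61)
Right side y^r · r^s mod p:
58^2 = 3364 ≡ 9
58^4 ≡ 9^2 = 81 ≡ 20
58^8 ≡ 20^2 = 400 ≡ 34
58^16 ≡ 34^2 = 1156 ≡ 58
58^32 ≡ 58^2 = 3364 ≡ 9
53 = 32 + 16 + 4 + 1, so 58^53 ≡ 9·58·20·58 ≡ 34 (mod 61)
53^2 = 2809 ≡ 3
53^4 ≡ 3^2 = 9
34·9 = 306 ≡ 1 (mod 61)
3 ≠ 1, so verification fails.

does not verify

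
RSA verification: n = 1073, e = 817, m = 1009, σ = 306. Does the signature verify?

verifies

Squares mod 1073: σ^1≡306, σ^2≡285, σ^4≡750, σ^8≡248, σ^16≡343, σ^32≡692, σ^64≡306, σ^128≡285, σ^256≡750, σ^512≡248
817 = 512 + 256 + 32 + 16 + 1, so σ^817 ≡ 248·750·692·343·306 ≡ 1009 (mod 1073)
σ^817 mod 1073 = 1009 matches m.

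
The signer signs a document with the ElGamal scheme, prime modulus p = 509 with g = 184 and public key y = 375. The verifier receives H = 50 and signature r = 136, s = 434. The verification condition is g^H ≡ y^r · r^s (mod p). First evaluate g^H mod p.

184^2 = 33856 ≡ 262
184^4 ≡ 262^2 = 68644 ≡ 438
184^8 ≡ 438^2 = 191844 ≡ 460
184^16 ≡ 460^2 = 211600 ≡ 365
184^32 ≡ 365^2 = 133225 ≡ 376
50 = 32 + 16 + 2, so 184^50 ≡ 376·365·262 ≡ 102 (mod 509)

102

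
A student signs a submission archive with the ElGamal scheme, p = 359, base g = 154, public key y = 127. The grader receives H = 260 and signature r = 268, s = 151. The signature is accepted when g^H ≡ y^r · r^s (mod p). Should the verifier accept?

Left side g^H mod p:
154^2 = 23716 ≡ 22
154^4 ≡ 22^2 = 484 ≡ 125
154^8 ≡ 125^2 = 15625 ≡ 188
154^16 ≡ 188^2 = 35344 ≡ 162
154^32 ≡ 162^2 = 26244 ≡ 37
154^64 ≡ 37^2 = 1369 ≡ 292
154^128 ≡ 292^2 = 85264 ≡ 181
154^256 ≡ 181^2 = 32761 ≡ 92
260 = 256 + 4, so 154^260 ≡ 92·125 ≡ 12 (mod 359)
Right side y^r · r^s mod p:
127^2 = 16129 ≡ 333
127^4 ≡ 333^2 = 110889 ≡ 317
127^8 ≡ 317^2 = 100489 ≡ 328
127^16 ≡ 328^2 = 107584 ≡ 243
127^32 ≡ 243^2 = 59049 ≡ 173
127^64 ≡ 173^2 = 29929 ≡ 132
127^128 ≡ 132^2 = 17424 ≡ 192
127^256 ≡ 192^2 = 36864 ≡ 246
268 = 256 + 8 + 4, so 127^268 ≡ 246·328·317 ≡ 64 (mod 359)
268^2 = 71824 ≡ 24
268^4 ≡ 24^2 = 576 ≡ 217
268^8 ≡ 217^2 = 47089 ≡ 60
268^16 ≡ 60^2 = 3600 ≡ 10
268^32 ≡ 10^2 = 100
268^64 ≡ 100^2 = 10000 ≡ 307
268^128 ≡ 307^2 = 94249 ≡ 191
151 = 128 + 16 + 4 + 2 + 1, so 268^151 ≡ 191·10·217·24·268 ≡ 224 (mod 359)
64·224 = 14336 ≡ 335 (mod 359)
12 ≠ 335, so verification fails.

reject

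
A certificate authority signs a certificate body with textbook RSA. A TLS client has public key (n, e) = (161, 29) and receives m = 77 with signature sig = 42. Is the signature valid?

invalid

Squares mod 161: sig^1≡42, sig^2≡154, sig^4≡49, sig^8≡147, sig^16≡35
29 = 16 + 8 + 4 + 1, so sig^29 ≡ 35·147·49·42 ≡ 84 (mod 161)
84 ≠ 77, so verification fails.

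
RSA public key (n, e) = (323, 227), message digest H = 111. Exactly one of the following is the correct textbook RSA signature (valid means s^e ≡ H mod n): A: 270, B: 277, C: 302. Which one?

Candidate A: Squares mod 323: 270^1≡270, 270^2≡225, 270^4≡237, 270^8≡290, 270^16≡120, 270^32≡188, 270^64≡137, 270^128≡35; 227 = 128 + 64 + 32 + 2 + 1, so 270^227 ≡ 35·137·188·225·270 ≡ 111 (mod 323)
  → matches H = 111
Candidate B: Squares mod 323: 277^1≡277, 277^2≡178, 277^4≡30, 277^8≡254, 277^16≡239, 277^32≡273, 277^64≡239, 277^128≡273; 227 = 128 + 64 + 32 + 2 + 1, so 277^227 ≡ 273·239·273·178·277 ≡ 159 (mod 323)
Candidate C: Squares mod 323: 302^1≡302, 302^2≡118, 302^4≡35, 302^8≡256, 302^16≡290, 302^32≡120, 302^64≡188, 302^128≡137; 227 = 128 + 64 + 32 + 2 + 1, so 302^227 ≡ 137·188·120·118·302 ≡ 4 (mod 323)

A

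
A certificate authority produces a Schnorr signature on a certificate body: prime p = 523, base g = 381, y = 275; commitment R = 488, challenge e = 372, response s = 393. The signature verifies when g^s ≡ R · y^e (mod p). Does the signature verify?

g^s mod p:
381^2 = 145161 ≡ 290
381^4 ≡ 290^2 = 84100 ≡ 420
381^8 ≡ 420^2 = 176400 ≡ 149
381^16 ≡ 149^2 = 22201 ≡ 235
381^32 ≡ 235^2 = 55225 ≡ 310
381^64 ≡ 310^2 = 96100 ≡ 391
381^128 ≡ 391^2 = 152881 ≡ 165
381^256 ≡ 165^2 = 27225 ≡ 29
393 = 256 + 128 + 8 + 1, so 381^393 ≡ 29·165·149·381 ≡ 264 (mod 523)
R · y^e mod p:
275^2 = 75625 ≡ 313
275^4 ≡ 313^2 = 97969 ≡ 168
275^8 ≡ 168^2 = 28224 ≡ 505
275^16 ≡ 505^2 = 255025 ≡ 324
275^32 ≡ 324^2 = 104976 ≡ 376
275^64 ≡ 376^2 = 141376 ≡ 166
275^128 ≡ 166^2 = 27556 ≡ 360
275^256 ≡ 360^2 = 129600 ≡ 419
372 = 256 + 64 + 32 + 16 + 4, so 275^372 ≡ 419·166·376·324·168 ≡ 112 (mod 523)
488·112 = 54656 ≡ 264 (mod 523)
264 ≡ 264 (mod 523); signature holds.

verifies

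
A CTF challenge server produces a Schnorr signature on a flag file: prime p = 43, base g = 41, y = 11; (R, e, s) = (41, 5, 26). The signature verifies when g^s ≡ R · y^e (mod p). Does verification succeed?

passes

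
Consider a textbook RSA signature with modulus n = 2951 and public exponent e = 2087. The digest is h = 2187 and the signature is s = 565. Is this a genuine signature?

forged

s^2 ≡ 565^2 = 319225 ≡ 517
s^4 ≡ 517^2 = 267289 ≡ 1699
s^8 ≡ 1699^2 = 2886601 ≡ 523
s^16 ≡ 523^2 = 273529 ≡ 2037
s^32 ≡ 2037^2 = 4149369 ≡ 263
s^64 ≡ 263^2 = 69169 ≡ 1296
s^128 ≡ 1296^2 = 1679616 ≡ 497
s^256 ≡ 497^2 = 247009 ≡ 2076
s^512 ≡ 2076^2 = 4309776 ≡ 1316
s^1024 ≡ 1316^2 = 1731856 ≡ 2570
s^2048 ≡ 2570^2 = 6604900 ≡ 562
2087 = 2048 + 32 + 4 + 2 + 1, so s^2087 ≡ 562·263·1699·517·565 ≡ 2650 (mod 2951)
2650 ≠ 2187, so verification fails.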